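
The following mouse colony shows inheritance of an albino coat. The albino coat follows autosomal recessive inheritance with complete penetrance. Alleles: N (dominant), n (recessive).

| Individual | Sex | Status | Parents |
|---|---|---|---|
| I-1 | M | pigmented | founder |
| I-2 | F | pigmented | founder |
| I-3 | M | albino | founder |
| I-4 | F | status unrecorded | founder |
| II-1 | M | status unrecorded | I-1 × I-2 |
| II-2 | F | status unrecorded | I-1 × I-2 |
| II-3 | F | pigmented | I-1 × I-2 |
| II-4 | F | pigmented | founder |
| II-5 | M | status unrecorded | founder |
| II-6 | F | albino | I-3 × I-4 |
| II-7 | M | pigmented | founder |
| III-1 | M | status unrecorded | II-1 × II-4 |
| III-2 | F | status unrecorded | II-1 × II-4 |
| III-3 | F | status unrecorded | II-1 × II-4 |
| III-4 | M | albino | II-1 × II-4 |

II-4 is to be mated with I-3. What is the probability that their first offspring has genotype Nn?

II-4 is pigmented so carries N and passed n to III-4 (nn), so II-4 is Nn.
I-3 is albino, so I-3 is nn.
The cross gives 1/2 Nn : 1/2 nn, so P(offspring has genotype Nn) = 1/2.

1/2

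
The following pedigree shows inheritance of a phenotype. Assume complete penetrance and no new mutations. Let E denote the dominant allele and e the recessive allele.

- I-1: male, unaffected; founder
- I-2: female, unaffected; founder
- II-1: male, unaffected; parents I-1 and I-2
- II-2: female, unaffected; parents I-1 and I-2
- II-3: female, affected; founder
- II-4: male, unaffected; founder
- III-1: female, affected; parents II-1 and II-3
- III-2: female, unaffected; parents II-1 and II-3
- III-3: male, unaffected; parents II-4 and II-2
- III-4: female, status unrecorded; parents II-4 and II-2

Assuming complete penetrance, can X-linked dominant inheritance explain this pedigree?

Yes

A consistent assignment under X-linked dominant exists: I-1 X^e Y, I-2 X^e X^e, II-1 X^e Y, II-2 X^e X^e, II-3 X^E X^e, II-4 X^e Y, III-1 X^E X^e, III-2 X^e X^e, III-3 X^e Y, III-4 X^e X^e.
In this assignment every recorded phenotype matches its genotype and every non-founder's genotype is obtainable from its parents' genotypes, so the pedigree is consistent.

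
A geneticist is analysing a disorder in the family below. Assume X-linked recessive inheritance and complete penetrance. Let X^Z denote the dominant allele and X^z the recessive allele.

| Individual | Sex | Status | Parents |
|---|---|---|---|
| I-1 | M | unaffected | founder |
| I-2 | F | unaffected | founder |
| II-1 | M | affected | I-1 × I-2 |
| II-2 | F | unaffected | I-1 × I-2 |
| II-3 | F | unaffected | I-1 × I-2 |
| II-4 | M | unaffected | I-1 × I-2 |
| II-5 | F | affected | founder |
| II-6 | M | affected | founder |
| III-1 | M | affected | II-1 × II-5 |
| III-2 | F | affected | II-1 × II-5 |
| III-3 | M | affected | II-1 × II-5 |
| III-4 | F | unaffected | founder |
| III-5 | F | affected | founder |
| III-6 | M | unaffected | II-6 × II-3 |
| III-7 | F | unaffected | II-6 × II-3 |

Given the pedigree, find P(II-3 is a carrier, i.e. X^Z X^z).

1/5

I-1 is unaffected, so I-1 is X^Z Y.
I-2 is unaffected so carries Z and passed z to II-1 (X^z Y), so I-2 is X^Z X^z.
Their cross gives offspring ratios 1/2 X^Z X^Z : 1/2 X^Z X^z. Conditioning on II-3 being unaffected, P(X^Z X^z) = 1/2 / 1 = 1/2 before taking II-3's own offspring into account.
II-6 is affected, so II-6 is X^z Y.
Now use II-3's offspring. Probability of each recorded status — unaffected son III-6: 1/2 if II-3 is X^Z X^z, 1 if X^Z X^Z; unaffected daughter III-7: 1/2 if II-3 is X^Z X^z, 1 if X^Z X^Z.
Bayes: P(X^Z X^z) = 1/2·1/4 / (1/2·1/4 + 1/2·1) = 1/5.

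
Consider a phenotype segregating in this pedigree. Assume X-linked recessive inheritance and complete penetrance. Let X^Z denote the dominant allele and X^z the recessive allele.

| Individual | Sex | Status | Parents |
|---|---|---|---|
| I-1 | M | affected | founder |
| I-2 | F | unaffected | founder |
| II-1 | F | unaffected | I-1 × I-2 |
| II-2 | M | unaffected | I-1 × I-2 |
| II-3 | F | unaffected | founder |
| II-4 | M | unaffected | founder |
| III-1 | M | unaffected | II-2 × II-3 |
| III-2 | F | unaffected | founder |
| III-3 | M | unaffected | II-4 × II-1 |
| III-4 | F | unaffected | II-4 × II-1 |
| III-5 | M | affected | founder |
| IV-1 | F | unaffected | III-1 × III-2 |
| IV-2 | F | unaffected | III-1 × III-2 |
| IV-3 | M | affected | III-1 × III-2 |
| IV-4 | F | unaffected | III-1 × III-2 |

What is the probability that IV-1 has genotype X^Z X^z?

III-1 is unaffected, so III-1 is X^Z Y.
III-2 is unaffected so carries Z and passed z to IV-3 (X^z Y), so III-2 is X^Z X^z.
Their cross gives offspring ratios 1/2 X^Z X^Z : 1/2 X^Z X^z. Conditioning on IV-1 being unaffected, P(X^Z X^z) = 1/2 / 1 = 1/2.

1/2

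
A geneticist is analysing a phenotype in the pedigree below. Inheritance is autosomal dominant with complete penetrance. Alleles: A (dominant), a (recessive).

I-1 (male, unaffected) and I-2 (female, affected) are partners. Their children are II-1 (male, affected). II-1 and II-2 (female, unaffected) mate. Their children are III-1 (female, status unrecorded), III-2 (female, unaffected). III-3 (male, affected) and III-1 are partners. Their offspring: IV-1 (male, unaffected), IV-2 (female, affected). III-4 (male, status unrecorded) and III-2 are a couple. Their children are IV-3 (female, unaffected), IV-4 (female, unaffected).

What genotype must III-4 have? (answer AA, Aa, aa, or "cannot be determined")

cannot be determined

III-4's phenotype is unrecorded, and no parent or child forces a single allele at both positions; consistent genotype assignments exist with III-4 as Aa or aa.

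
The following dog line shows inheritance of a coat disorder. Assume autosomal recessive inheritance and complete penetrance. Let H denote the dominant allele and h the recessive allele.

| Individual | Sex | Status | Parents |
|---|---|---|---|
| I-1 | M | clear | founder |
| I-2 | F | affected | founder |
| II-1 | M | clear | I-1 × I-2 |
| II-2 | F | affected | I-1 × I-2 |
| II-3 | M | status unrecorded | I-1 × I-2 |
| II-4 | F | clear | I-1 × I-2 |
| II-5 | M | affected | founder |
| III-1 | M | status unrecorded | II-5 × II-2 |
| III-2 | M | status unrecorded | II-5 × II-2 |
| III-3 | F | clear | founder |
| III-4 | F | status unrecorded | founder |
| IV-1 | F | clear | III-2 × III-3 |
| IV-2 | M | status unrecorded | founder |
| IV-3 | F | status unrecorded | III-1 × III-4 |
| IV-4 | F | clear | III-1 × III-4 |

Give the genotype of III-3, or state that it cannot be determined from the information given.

III-3's phenotype allows HH or Hh, and no parent or child forces a single allele at both positions; consistent genotype assignments exist with III-3 as HH or Hh.

cannot be determined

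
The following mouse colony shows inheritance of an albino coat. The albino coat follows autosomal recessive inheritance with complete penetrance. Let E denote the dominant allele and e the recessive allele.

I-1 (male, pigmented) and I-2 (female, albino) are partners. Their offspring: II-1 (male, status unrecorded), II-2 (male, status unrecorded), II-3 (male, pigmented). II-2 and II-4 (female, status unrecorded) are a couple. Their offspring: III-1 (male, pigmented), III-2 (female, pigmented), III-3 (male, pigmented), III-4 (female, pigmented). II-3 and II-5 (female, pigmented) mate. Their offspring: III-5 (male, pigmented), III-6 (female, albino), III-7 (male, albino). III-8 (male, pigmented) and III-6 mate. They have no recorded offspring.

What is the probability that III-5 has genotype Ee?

II-3 is pigmented so carries E and received e from I-2 (ee), so II-3 is Ee.
II-5 is pigmented so carries E and passed e to III-6 (ee), so II-5 is Ee.
Their cross gives offspring ratios 1/4 EE : 1/2 Ee : 1/4 ee. Conditioning on III-5 being pigmented, P(Ee) = 1/2 / 3/4 = 2/3.

2/3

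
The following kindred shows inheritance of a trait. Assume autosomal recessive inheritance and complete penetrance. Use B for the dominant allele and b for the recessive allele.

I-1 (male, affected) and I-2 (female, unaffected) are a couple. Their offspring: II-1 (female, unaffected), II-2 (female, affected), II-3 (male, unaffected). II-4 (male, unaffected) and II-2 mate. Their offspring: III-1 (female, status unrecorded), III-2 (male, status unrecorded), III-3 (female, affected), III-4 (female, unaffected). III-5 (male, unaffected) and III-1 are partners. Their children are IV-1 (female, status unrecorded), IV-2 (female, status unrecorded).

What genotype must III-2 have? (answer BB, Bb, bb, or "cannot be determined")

cannot be determined

III-2's phenotype is unrecorded, and no parent or child forces a single allele at both positions; consistent genotype assignments exist with III-2 as Bb or bb.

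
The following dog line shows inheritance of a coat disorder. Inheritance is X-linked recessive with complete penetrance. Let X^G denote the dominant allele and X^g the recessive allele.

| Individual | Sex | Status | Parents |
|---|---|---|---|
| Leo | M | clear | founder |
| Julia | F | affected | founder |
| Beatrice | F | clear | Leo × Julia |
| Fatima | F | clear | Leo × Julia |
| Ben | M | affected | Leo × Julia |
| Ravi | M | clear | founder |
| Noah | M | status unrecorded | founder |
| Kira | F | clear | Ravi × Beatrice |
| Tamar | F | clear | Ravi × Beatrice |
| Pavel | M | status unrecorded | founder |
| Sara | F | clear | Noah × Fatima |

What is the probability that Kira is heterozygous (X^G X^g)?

Ravi is clear, so Ravi is X^G Y.
Beatrice is clear so carries G and received g from Julia (X^g X^g), so Beatrice is X^G X^g.
Their cross gives offspring ratios 1/2 X^G X^G : 1/2 X^G X^g. Conditioning on Kira being clear, P(X^G X^g) = 1/2 / 1 = 1/2.

1/2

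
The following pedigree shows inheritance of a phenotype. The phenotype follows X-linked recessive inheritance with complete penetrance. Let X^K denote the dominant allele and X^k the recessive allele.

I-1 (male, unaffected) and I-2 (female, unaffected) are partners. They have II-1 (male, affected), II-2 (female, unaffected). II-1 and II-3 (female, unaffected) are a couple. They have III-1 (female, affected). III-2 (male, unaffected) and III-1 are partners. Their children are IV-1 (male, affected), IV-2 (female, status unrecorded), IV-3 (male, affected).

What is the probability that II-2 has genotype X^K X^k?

1/2

I-1 is unaffected, so I-1 is X^K Y.
I-2 is unaffected so carries K and passed k to II-1 (X^k Y), so I-2 is X^K X^k.
Their cross gives offspring ratios 1/2 X^K X^K : 1/2 X^K X^k. Conditioning on II-2 being unaffected, P(X^K X^k) = 1/2 / 1 = 1/2.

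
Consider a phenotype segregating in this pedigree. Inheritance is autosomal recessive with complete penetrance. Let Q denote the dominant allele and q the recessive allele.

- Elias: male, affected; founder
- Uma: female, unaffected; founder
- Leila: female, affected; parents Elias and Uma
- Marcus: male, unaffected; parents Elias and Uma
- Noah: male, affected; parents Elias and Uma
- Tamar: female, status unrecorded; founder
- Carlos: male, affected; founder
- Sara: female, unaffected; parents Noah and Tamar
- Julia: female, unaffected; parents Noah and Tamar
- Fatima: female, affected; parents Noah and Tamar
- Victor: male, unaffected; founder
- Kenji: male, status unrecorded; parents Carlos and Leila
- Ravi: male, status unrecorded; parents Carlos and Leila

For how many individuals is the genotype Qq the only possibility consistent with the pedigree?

5

Obligate heterozygotes: Uma is unaffected so carries Q and passed q to Leila (qq), so Uma is Qq; Marcus is unaffected so carries Q and received q from Elias (qq), so Marcus is Qq; Tamar passed Q to Sara (Qq, whose q came from Noah) and passed q to Fatima (qq), so Tamar is Qq; Sara is unaffected so carries Q and received q from Noah (qq), so Sara is Qq; Julia is unaffected so carries Q and received q from Noah (qq), so Julia is Qq.
Every other individual is either homozygous by phenotype or has at least one consistent homozygous assignment, so the count is 5.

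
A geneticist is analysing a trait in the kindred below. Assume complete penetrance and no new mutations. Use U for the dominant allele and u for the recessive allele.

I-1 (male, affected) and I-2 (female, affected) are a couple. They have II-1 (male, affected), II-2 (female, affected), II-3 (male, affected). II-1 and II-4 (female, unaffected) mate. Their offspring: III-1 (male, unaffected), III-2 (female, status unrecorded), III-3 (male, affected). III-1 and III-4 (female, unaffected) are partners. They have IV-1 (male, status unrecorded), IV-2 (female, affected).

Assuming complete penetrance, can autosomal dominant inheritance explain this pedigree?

No

Under autosomal dominant, IV-2 (affected, female) cannot arise from III-1 (unaffected) × III-4 (unaffected).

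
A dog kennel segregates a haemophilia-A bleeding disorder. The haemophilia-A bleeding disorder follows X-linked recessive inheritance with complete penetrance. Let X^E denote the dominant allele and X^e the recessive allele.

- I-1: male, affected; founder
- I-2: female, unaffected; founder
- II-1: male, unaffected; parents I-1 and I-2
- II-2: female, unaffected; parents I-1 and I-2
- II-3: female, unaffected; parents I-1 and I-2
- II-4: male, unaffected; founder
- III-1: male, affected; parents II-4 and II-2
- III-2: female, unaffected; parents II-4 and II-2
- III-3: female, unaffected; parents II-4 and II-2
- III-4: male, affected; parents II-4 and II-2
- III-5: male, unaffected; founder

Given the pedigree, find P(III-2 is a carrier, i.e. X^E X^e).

II-4 is unaffected, so II-4 is X^E Y.
II-2 is unaffected so carries E and received e from I-1 (X^e Y), so II-2 is X^E X^e.
Their cross gives offspring ratios 1/2 X^E X^E : 1/2 X^E X^e. Conditioning on III-2 being unaffected, P(X^E X^e) = 1/2 / 1 = 1/2.

1/2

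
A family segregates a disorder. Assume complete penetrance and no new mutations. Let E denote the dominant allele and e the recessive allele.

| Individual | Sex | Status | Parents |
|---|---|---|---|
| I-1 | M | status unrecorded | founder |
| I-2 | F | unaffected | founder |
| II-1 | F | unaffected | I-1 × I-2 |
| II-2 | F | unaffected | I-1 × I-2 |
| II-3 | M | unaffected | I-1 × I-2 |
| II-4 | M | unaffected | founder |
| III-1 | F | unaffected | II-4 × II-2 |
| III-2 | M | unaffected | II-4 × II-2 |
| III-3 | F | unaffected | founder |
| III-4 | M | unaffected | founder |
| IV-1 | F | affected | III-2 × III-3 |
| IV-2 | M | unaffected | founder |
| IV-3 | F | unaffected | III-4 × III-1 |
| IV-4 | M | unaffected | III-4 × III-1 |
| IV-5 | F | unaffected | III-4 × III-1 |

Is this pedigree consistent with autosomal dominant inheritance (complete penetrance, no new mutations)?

No

Under autosomal dominant, IV-1 (affected, female) cannot arise from III-2 (unaffected) × III-3 (unaffected).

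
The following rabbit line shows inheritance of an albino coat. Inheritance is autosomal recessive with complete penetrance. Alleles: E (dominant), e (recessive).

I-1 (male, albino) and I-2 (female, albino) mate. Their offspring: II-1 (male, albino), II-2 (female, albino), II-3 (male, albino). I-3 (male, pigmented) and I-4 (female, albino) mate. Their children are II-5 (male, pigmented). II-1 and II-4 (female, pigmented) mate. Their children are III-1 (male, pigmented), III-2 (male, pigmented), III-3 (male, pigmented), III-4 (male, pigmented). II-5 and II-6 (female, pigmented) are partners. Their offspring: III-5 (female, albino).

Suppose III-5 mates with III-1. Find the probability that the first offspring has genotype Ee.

III-5 is albino, so III-5 is ee.
III-1 is pigmented so carries E and received e from II-1 (ee), so III-1 is Ee.
The cross gives 1/2 Ee : 1/2 ee, so P(offspring has genotype Ee) = 1/2.

1/2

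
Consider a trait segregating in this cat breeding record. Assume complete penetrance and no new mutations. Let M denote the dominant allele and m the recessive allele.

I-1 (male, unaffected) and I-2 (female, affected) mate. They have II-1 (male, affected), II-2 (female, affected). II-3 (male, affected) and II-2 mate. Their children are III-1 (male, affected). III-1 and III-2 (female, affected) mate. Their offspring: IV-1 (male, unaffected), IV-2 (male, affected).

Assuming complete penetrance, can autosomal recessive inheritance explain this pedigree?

No

Under autosomal recessive, IV-1 (unaffected, male) cannot arise from III-1 (affected) × III-2 (affected).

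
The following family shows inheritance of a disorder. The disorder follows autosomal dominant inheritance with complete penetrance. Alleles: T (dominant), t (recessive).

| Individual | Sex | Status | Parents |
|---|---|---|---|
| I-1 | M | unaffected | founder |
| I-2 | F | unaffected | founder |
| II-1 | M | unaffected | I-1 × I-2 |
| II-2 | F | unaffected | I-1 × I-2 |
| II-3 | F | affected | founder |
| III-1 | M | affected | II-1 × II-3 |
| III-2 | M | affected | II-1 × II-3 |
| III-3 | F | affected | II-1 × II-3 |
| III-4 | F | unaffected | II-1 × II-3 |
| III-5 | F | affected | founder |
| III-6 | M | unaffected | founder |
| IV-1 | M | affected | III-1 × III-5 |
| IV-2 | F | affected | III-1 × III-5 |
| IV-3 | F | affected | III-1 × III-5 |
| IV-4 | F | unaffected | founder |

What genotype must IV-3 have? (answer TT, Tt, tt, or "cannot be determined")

IV-3's phenotype allows TT or Tt, and no parent or child forces a single allele at both positions; consistent genotype assignments exist with IV-3 as TT or Tt.

cannot be determined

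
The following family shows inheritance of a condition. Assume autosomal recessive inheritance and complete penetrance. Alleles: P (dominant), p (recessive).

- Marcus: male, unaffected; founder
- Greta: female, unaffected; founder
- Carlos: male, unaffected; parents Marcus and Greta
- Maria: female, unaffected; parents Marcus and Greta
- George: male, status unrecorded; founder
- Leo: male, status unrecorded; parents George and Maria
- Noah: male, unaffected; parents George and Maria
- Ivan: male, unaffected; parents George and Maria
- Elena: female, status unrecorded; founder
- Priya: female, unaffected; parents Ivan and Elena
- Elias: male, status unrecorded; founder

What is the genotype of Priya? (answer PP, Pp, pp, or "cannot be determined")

cannot be determined

Priya's phenotype allows PP or Pp, and no parent or child forces a single allele at both positions; consistent genotype assignments exist with Priya as PP or Pp.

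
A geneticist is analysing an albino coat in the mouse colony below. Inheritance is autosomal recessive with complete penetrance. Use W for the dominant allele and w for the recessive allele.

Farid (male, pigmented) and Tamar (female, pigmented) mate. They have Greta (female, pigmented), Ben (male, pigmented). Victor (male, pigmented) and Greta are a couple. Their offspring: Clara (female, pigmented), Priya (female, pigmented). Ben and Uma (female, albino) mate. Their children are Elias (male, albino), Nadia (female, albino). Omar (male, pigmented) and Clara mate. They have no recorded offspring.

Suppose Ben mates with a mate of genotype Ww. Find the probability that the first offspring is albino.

1/4

Ben is pigmented so carries W and passed w to Elias (ww), so Ben is Ww.
The cross gives 1/4 WW : 1/2 Ww : 1/4 ww, so P(offspring is albino) = 1/4.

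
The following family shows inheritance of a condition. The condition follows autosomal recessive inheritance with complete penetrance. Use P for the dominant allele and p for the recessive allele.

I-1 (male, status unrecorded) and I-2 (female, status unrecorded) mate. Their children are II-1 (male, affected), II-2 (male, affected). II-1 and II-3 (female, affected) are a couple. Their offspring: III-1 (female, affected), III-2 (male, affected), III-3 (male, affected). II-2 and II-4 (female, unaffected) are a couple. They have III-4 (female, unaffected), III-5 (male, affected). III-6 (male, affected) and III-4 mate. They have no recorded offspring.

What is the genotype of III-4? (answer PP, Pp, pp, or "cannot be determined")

Pp

From phenotype alone, III-4 is PP or Pp.
III-4 is unaffected so carries P and received p from II-2 (pp), so III-4 is Pp.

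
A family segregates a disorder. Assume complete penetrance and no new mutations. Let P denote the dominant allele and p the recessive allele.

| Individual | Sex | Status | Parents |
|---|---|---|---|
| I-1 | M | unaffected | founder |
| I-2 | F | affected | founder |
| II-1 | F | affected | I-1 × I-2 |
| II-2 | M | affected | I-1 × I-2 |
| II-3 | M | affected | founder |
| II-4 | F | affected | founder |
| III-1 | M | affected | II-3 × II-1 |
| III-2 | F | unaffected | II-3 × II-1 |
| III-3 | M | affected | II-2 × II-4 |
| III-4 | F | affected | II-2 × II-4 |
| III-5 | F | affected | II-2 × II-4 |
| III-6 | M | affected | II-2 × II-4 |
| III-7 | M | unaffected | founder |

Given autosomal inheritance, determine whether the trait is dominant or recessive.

II-3 and II-1 are both affected yet have an unaffected child III-2. Under a recessive model two affected parents are homozygous and every child would be affected, so the trait cannot be recessive.

dominant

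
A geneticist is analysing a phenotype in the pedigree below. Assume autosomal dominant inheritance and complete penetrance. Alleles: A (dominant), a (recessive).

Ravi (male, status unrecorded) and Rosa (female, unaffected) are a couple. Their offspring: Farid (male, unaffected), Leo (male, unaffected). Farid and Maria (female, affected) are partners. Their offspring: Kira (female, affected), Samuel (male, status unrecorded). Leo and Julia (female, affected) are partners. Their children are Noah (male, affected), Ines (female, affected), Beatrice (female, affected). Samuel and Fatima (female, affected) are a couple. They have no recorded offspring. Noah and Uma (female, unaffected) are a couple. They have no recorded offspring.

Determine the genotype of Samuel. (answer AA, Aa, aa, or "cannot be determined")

Samuel's phenotype is unrecorded, and no parent or child forces a single allele at both positions; consistent genotype assignments exist with Samuel as Aa or aa.

cannot be determined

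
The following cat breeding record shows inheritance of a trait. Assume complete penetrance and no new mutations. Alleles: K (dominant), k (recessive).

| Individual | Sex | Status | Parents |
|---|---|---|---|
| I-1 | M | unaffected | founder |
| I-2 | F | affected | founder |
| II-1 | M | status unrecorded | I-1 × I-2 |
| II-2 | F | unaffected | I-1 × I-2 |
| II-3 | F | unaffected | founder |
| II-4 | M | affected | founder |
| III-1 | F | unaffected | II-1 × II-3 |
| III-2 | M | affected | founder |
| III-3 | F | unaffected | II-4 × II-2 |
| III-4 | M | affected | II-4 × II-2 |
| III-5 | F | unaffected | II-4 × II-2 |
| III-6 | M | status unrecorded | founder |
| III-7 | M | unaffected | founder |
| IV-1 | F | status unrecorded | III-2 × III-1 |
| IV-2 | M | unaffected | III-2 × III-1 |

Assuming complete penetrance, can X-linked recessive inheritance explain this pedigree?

A consistent assignment under X-linked recessive exists: I-1 X^K Y, I-2 X^k X^k, II-1 X^k Y, II-2 X^K X^k, II-3 X^K X^K, II-4 X^k Y, III-1 X^K X^k, III-2 X^k Y, III-3 X^K X^k, III-4 X^k Y, III-5 X^K X^k, III-6 X^K Y, III-7 X^K Y, IV-1 X^K X^k, IV-2 X^K Y.
In this assignment every recorded phenotype matches its genotype and every non-founder's genotype is obtainable from its parents' genotypes, so the pedigree is consistent.

Yes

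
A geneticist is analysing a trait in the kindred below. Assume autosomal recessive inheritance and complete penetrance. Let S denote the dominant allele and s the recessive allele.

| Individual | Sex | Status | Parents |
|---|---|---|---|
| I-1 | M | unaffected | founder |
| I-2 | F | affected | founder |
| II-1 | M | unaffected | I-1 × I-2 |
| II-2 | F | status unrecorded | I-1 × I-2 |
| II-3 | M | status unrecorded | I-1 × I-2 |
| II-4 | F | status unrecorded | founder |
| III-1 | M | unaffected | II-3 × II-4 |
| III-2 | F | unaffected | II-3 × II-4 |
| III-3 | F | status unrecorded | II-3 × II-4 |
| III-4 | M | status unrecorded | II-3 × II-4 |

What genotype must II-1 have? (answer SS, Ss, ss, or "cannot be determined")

Ss

From phenotype alone, II-1 is SS or Ss.
II-1 is unaffected so carries S and received s from I-2 (ss), so II-1 is Ss.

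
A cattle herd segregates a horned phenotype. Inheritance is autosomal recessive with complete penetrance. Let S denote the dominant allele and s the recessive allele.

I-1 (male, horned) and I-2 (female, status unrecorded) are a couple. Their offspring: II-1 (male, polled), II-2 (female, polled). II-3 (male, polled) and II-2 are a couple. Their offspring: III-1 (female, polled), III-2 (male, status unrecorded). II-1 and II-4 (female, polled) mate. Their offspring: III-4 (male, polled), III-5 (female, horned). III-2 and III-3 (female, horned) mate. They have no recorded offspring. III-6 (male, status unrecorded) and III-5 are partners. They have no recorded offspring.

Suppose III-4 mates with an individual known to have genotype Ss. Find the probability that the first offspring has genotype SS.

II-1 is polled so carries S and received s from I-1 (ss), so II-1 is Ss.
II-4 is polled so carries S and passed s to III-5 (ss), so II-4 is Ss.
III-4 is a polled offspring of II-1 (Ss) × II-4 (Ss), whose cross gives 1/4 SS : 1/2 Ss : 1/4 ss; conditioning on being polled, III-4 is SS with probability 1/3, Ss with probability 2/3.
Summing over parental genotype combinations, P(offspring has genotype SS) = 1/3·1/2 + 2/3·1/4 = 1/3.

1/3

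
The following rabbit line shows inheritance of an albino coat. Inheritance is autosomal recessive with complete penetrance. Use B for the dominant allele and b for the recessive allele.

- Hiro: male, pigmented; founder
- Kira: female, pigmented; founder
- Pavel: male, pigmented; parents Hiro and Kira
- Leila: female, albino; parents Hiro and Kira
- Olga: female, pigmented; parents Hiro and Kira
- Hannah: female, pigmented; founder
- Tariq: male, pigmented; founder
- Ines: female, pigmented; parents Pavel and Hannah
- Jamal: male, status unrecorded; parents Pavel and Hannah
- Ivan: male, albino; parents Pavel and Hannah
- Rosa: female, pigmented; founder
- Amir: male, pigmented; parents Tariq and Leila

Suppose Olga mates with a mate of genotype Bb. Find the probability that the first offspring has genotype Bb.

1/2

Hiro is pigmented so carries B and passed b to Leila (bb), so Hiro is Bb.
Kira is pigmented so carries B and passed b to Leila (bb), so Kira is Bb.
Olga is a pigmented offspring of Hiro (Bb) × Kira (Bb), whose cross gives 1/4 BB : 1/2 Bb : 1/4 bb; conditioning on being pigmented, Olga is BB with probability 1/3, Bb with probability 2/3.
Summing over parental genotype combinations, P(offspring has genotype Bb) = 1/3·1/2 + 2/3·1/2 = 1/2.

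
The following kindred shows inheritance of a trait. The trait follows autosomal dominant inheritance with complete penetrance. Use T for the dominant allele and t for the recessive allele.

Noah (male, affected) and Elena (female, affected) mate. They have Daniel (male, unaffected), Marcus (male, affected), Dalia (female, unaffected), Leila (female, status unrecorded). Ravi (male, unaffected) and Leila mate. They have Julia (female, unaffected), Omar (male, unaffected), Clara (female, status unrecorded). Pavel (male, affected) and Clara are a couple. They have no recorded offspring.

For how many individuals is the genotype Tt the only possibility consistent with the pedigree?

2

Obligate heterozygotes: Noah is affected so carries T and passed t to Daniel (tt), so Noah is Tt; Elena is affected so carries T and passed t to Daniel (tt), so Elena is Tt.
Every other individual is either homozygous by phenotype or has at least one consistent homozygous assignment, so the count is 2.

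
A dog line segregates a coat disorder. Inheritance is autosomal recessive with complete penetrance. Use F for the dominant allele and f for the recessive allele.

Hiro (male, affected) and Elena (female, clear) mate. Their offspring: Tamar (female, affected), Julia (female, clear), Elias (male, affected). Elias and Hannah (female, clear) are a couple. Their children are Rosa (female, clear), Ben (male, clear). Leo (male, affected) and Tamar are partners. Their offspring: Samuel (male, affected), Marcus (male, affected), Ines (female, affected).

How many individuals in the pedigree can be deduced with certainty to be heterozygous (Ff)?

4

Obligate heterozygotes: Elena is clear so carries F and passed f to Tamar (ff), so Elena is Ff; Julia is clear so carries F and received f from Hiro (ff), so Julia is Ff; Rosa is clear so carries F and received f from Elias (ff), so Rosa is Ff; Ben is clear so carries F and received f from Elias (ff), so Ben is Ff.
Every other individual is either homozygous by phenotype or has at least one consistent homozygous assignment, so the count is 4.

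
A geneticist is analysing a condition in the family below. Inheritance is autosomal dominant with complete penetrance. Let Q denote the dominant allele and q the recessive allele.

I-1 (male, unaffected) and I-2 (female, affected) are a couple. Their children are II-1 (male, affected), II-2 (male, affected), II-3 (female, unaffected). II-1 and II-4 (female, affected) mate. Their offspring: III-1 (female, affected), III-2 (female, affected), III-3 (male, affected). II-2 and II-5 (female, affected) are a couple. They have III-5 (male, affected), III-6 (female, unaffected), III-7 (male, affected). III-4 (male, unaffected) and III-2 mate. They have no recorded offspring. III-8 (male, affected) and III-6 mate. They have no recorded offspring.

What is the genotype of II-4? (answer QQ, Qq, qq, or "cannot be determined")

II-4's phenotype allows QQ or Qq, and no parent or child forces a single allele at both positions; consistent genotype assignments exist with II-4 as QQ or Qq.

cannot be determined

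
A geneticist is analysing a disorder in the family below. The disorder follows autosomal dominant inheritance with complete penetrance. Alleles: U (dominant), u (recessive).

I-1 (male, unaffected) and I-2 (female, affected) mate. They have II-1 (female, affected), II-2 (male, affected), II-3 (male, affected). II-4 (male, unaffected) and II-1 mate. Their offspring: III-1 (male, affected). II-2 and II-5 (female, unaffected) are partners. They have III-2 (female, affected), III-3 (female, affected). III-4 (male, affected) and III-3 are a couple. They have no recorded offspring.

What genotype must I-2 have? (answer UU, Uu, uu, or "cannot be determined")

cannot be determined

I-2's phenotype allows UU or Uu, and no parent or child forces a single allele at both positions; consistent genotype assignments exist with I-2 as UU or Uu.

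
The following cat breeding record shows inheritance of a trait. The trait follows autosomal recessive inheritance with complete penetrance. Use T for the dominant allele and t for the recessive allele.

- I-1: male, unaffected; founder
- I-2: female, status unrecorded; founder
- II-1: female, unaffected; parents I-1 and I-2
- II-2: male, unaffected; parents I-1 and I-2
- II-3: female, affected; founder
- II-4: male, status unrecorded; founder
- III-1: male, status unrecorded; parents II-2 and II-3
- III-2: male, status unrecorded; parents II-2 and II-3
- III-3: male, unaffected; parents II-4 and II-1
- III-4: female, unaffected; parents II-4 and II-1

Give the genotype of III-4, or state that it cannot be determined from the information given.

III-4's phenotype allows TT or Tt, and no parent or child forces a single allele at both positions; consistent genotype assignments exist with III-4 as TT or Tt.

cannot be determined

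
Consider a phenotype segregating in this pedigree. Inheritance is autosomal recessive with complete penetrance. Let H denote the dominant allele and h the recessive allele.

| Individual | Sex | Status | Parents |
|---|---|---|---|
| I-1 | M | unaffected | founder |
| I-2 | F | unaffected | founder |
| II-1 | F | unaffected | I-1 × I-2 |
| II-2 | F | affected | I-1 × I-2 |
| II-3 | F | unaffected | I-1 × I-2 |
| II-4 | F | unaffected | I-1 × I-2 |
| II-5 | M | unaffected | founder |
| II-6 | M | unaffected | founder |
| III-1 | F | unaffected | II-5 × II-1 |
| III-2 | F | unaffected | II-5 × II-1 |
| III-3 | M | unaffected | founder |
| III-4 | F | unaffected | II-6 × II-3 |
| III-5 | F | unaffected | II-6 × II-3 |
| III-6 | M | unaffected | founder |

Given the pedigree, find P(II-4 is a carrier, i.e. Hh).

2/3

I-1 is unaffected so carries H and passed h to II-2 (hh), so I-1 is Hh.
I-2 is unaffected so carries H and passed h to II-2 (hh), so I-2 is Hh.
Their cross gives offspring ratios 1/4 HH : 1/2 Hh : 1/4 hh. Conditioning on II-4 being unaffected, P(Hh) = 1/2 / 3/4 = 2/3.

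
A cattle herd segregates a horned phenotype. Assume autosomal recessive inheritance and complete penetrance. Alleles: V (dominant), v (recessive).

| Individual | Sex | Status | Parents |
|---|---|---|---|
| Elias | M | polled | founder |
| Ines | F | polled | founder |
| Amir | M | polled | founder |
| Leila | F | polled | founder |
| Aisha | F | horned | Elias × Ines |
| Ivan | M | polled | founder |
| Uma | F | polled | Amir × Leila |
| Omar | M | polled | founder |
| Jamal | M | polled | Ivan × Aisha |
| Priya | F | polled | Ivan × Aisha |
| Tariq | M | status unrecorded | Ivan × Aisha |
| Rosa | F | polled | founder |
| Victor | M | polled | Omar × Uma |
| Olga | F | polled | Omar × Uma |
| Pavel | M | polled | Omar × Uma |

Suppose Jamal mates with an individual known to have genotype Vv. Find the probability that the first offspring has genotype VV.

Jamal is polled so carries V and received v from Aisha (vv), so Jamal is Vv.
The cross gives 1/4 VV : 1/2 Vv : 1/4 vv, so P(offspring has genotype VV) = 1/4.

1/4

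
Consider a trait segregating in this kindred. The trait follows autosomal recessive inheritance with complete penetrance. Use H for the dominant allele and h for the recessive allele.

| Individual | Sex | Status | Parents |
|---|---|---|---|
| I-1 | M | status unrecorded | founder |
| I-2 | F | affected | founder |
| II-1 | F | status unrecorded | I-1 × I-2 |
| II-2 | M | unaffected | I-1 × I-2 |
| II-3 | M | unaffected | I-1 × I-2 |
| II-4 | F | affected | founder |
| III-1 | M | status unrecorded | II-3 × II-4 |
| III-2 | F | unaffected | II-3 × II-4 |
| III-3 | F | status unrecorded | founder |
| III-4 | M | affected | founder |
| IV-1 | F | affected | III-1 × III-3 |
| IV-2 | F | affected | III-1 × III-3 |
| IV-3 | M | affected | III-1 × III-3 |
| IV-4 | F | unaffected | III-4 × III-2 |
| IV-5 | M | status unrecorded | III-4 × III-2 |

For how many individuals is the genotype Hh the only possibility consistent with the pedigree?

Obligate heterozygotes: II-2 is unaffected so carries H and received h from I-2 (hh), so II-2 is Hh; II-3 is unaffected so carries H and received h from I-2 (hh), so II-3 is Hh; III-2 is unaffected so carries H and received h from II-4 (hh), so III-2 is Hh; IV-4 is unaffected so carries H and received h from III-4 (hh), so IV-4 is Hh.
Every other individual is either homozygous by phenotype or has at least one consistent homozygous assignment, so the count is 4.

4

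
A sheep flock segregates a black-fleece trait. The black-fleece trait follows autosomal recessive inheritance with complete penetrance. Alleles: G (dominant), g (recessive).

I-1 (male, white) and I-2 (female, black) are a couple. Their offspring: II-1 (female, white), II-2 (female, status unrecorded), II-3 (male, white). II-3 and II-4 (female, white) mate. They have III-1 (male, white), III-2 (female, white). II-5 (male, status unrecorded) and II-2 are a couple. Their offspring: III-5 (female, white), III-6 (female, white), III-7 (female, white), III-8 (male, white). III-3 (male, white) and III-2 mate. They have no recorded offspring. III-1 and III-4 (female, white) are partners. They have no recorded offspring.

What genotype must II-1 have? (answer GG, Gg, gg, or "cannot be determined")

From phenotype alone, II-1 is GG or Gg.
II-1 is white so carries G and received g from I-2 (gg), so II-1 is Gg.

Gg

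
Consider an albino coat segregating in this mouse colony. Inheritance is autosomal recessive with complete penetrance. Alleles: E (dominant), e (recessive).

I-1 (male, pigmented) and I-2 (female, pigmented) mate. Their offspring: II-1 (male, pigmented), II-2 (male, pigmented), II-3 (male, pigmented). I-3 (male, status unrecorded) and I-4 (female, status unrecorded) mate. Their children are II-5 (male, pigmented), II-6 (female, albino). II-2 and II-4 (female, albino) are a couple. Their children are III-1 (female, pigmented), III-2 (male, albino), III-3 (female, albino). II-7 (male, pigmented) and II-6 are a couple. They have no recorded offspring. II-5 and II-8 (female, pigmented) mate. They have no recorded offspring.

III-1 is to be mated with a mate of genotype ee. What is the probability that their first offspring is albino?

1/2

III-1 is pigmented so carries E and received e from II-4 (ee), so III-1 is Ee.
The cross gives 1/2 Ee : 1/2 ee, so P(offspring is albino) = 1/2.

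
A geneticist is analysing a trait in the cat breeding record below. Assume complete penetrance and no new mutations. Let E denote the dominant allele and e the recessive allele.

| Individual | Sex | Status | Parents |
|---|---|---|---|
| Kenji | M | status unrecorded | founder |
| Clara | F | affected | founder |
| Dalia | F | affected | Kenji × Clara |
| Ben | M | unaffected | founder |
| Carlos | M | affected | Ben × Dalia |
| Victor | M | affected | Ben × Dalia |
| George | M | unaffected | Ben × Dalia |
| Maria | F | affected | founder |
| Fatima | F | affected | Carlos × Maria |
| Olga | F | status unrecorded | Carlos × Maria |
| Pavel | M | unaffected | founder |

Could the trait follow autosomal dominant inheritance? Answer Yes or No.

A consistent assignment under autosomal dominant exists: Kenji EE, Clara Ee, Dalia Ee, Ben ee, Carlos Ee, Victor Ee, George ee, Maria EE, Fatima EE, Olga EE, Pavel ee.
In this assignment every recorded phenotype matches its genotype and every non-founder's genotype is obtainable from its parents' genotypes, so the pedigree is consistent.

Yes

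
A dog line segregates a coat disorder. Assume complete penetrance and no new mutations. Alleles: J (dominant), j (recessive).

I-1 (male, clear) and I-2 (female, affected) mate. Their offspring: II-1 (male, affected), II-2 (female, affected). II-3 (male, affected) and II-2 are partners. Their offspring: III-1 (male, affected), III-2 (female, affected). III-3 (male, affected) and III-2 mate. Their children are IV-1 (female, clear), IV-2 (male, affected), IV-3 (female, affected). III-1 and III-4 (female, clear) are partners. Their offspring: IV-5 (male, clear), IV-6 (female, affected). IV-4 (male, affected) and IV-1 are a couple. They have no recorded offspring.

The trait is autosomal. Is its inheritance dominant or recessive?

III-3 and III-2 are both affected yet have a clear child IV-1. Under a recessive model two affected parents are homozygous and every child would be affected, so the trait cannot be recessive.

dominant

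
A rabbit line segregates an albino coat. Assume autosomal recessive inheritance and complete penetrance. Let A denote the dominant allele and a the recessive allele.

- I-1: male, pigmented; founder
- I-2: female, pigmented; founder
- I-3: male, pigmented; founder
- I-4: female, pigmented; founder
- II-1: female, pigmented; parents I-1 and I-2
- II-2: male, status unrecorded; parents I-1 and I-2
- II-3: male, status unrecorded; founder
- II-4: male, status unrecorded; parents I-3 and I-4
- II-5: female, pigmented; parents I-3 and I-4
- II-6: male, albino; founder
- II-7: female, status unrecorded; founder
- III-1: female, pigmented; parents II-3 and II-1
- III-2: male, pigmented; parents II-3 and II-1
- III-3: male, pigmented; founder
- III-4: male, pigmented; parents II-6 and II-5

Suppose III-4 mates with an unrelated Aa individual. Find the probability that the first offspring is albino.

1/4

III-4 is pigmented so carries A and received a from II-6 (aa), so III-4 is Aa.
The cross gives 1/4 AA : 1/2 Aa : 1/4 aa, so P(offspring is albino) = 1/4.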